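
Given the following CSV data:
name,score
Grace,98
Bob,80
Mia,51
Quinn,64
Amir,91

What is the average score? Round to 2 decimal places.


Scores: 98, 80, 51, 64, 91
Sum = 384
Count = 5
Average = 384 / 5 = 76.80

ANSWER: 76.80


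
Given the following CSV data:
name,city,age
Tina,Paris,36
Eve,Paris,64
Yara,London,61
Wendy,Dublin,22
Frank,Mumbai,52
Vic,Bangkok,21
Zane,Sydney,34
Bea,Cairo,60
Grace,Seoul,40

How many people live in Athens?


Scanning city column for 'Athens':
Total matches: 0

ANSWER: 0


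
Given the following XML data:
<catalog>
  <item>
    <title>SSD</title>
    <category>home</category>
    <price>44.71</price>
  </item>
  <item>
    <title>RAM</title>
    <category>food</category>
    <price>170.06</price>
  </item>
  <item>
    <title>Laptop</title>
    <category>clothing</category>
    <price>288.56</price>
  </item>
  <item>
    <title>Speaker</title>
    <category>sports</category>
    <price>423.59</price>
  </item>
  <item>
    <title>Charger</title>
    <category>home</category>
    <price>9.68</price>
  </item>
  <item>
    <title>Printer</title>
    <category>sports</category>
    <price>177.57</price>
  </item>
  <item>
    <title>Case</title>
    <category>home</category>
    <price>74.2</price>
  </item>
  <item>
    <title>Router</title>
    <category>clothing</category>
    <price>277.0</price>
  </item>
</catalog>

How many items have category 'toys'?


Scanning <item> elements for <category>toys</category>:
Count: 0

ANSWER: 0


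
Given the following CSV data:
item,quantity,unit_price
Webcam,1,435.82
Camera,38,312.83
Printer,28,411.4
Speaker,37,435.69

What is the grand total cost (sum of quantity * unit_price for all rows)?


Computing row totals:
  Webcam: 1 * 435.82 = 435.82
  Camera: 38 * 312.83 = 11887.54
  Printer: 28 * 411.4 = 11519.2
  Speaker: 37 * 435.69 = 16120.53
Grand total = 435.82 + 11887.54 + 11519.2 + 16120.53 = 39963.09

ANSWER: 39963.09


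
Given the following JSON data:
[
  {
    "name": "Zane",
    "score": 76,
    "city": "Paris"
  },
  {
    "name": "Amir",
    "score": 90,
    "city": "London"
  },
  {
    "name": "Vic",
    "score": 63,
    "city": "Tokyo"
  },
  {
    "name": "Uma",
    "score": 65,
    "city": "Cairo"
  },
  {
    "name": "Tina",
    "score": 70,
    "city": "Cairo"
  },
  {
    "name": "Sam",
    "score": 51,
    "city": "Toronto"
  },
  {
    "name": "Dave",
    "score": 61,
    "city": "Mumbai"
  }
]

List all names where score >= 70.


Filtering records where score >= 70:
  Zane (score=76) -> YES
  Amir (score=90) -> YES
  Vic (score=63) -> no
  Uma (score=65) -> no
  Tina (score=70) -> YES
  Sam (score=51) -> no
  Dave (score=61) -> no


ANSWER: Zane, Amir, Tina


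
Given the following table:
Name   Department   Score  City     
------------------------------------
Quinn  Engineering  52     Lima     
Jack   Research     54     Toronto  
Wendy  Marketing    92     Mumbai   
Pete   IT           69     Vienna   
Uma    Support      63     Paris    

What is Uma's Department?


Row 5: Uma
Department = Support

ANSWER: Support


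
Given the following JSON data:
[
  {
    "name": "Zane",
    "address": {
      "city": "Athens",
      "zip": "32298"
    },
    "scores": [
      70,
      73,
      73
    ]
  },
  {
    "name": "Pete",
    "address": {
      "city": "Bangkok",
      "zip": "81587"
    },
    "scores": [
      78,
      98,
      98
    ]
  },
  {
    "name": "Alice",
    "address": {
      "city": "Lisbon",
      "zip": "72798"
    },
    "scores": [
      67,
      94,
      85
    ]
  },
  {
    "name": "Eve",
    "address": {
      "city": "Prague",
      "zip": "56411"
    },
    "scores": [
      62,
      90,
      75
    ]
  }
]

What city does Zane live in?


Path: records[0].address.city
Value: Athens

ANSWER: Athens


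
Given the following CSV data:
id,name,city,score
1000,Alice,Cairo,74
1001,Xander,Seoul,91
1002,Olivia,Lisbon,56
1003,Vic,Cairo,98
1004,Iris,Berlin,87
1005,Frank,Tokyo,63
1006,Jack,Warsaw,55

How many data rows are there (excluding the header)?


Counting rows (excluding header):
Header: id,name,city,score
Data rows: 7

ANSWER: 7


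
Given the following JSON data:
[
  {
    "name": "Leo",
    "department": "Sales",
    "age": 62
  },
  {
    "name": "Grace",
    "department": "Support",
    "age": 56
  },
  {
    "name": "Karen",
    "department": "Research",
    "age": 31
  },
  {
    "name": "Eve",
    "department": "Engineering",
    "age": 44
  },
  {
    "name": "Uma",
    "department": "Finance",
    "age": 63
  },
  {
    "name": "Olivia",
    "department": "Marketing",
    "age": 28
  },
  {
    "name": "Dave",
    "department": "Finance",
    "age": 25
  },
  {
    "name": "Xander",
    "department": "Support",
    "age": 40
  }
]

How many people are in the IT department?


Scanning records for department = IT
  No matches found
Count: 0

ANSWER: 0


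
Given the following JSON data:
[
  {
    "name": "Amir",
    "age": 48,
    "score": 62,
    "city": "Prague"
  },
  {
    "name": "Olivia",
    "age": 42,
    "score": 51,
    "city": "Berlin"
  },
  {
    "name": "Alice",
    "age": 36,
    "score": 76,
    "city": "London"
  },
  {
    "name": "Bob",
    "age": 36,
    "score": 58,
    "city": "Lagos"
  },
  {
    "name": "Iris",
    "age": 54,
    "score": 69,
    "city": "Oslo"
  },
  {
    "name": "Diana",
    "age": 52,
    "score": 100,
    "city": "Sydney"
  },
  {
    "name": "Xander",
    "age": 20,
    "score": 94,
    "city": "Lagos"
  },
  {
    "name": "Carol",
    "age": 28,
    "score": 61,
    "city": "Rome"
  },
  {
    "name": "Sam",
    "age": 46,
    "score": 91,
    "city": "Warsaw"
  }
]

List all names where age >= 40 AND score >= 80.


Checking both conditions:
  Amir (age=48, score=62) -> no
  Olivia (age=42, score=51) -> no
  Alice (age=36, score=76) -> no
  Bob (age=36, score=58) -> no
  Iris (age=54, score=69) -> no
  Diana (age=52, score=100) -> YES
  Xander (age=20, score=94) -> no
  Carol (age=28, score=61) -> no
  Sam (age=46, score=91) -> YES


ANSWER: Diana, Sam


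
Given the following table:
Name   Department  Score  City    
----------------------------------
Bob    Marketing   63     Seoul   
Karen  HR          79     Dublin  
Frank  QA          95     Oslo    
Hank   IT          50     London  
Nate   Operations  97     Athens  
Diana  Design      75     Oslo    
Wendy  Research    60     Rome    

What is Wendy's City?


Row 7: Wendy
City = Rome

ANSWER: Rome


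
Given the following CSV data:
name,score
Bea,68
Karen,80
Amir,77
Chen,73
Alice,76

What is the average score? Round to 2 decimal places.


Scores: 68, 80, 77, 73, 76
Sum = 374
Count = 5
Average = 374 / 5 = 74.80

ANSWER: 74.80


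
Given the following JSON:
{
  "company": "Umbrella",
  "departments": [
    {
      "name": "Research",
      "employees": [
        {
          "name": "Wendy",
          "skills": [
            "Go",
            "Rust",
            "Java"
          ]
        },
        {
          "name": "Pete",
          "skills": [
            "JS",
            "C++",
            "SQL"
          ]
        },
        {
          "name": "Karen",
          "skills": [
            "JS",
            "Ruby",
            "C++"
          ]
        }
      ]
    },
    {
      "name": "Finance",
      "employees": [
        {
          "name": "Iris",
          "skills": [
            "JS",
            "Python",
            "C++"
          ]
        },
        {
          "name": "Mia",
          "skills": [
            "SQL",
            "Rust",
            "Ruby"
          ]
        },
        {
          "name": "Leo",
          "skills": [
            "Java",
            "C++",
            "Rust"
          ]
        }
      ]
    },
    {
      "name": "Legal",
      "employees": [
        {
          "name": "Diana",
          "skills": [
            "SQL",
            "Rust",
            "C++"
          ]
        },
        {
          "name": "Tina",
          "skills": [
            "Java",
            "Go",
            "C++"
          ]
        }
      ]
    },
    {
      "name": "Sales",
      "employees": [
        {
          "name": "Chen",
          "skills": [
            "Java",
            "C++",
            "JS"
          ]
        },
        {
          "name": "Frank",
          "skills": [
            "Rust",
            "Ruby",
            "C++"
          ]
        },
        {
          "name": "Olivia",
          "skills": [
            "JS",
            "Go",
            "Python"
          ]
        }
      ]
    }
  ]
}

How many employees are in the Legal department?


Path: departments[2].employees
Count: 2

ANSWER: 2


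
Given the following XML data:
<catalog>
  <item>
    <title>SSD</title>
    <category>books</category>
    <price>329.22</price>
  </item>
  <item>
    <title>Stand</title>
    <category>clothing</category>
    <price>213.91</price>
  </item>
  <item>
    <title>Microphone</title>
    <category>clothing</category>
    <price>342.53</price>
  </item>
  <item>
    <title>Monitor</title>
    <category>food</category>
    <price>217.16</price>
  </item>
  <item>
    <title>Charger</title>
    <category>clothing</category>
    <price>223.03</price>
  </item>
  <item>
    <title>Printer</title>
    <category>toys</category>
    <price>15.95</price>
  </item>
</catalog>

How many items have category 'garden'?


Scanning <item> elements for <category>garden</category>:
Count: 0

ANSWER: 0


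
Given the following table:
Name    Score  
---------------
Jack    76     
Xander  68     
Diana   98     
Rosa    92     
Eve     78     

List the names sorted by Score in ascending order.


Sorting by Score (ascending):
  Xander: 68
  Jack: 76
  Eve: 78
  Rosa: 92
  Diana: 98


ANSWER: Xander, Jack, Eve, Rosa, Diana


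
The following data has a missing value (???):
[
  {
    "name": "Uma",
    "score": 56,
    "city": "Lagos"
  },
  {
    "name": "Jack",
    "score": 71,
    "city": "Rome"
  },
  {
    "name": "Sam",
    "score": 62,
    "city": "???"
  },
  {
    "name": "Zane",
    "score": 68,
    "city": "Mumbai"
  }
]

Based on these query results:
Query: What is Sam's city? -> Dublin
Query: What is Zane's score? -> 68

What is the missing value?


The missing value is Sam's city
From query: Sam's city = Dublin

ANSWER: Dublin


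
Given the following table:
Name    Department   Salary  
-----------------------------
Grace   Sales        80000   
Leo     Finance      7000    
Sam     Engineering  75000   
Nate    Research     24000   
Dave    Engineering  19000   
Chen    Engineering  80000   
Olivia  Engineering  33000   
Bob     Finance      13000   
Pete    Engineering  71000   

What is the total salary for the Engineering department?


Engineering department members:
  Sam: 75000
  Dave: 19000
  Chen: 80000
  Olivia: 33000
  Pete: 71000
Total = 75000 + 19000 + 80000 + 33000 + 71000 = 278000

ANSWER: 278000


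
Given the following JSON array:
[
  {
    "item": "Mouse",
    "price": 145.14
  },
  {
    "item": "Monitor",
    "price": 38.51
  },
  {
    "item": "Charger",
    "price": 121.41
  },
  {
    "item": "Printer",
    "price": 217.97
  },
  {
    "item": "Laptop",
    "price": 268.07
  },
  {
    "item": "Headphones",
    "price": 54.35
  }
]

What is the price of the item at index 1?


Array index 1 -> Monitor
price = 38.51

ANSWER: 38.51


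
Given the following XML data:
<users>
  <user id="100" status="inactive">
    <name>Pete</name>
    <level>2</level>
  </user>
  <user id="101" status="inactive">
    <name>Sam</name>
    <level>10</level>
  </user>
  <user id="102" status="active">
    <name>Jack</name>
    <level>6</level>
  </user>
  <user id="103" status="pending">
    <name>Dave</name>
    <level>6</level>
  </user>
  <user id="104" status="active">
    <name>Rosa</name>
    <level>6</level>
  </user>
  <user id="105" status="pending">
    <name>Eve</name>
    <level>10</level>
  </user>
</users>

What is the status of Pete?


Finding user with name = Pete
user id="100" status="inactive"

ANSWER: inactive


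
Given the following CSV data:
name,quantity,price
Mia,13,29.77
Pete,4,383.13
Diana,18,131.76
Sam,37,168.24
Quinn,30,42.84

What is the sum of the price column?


Values in 'price' column:
  Row 1: 29.77
  Row 2: 383.13
  Row 3: 131.76
  Row 4: 168.24
  Row 5: 42.84
Sum = 29.77 + 383.13 + 131.76 + 168.24 + 42.84 = 755.74

ANSWER: 755.74


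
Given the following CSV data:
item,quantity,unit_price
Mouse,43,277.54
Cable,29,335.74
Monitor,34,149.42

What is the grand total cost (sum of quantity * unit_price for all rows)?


Computing row totals:
  Mouse: 43 * 277.54 = 11934.22
  Cable: 29 * 335.74 = 9736.46
  Monitor: 34 * 149.42 = 5080.28
Grand total = 11934.22 + 9736.46 + 5080.28 = 26750.96

ANSWER: 26750.96


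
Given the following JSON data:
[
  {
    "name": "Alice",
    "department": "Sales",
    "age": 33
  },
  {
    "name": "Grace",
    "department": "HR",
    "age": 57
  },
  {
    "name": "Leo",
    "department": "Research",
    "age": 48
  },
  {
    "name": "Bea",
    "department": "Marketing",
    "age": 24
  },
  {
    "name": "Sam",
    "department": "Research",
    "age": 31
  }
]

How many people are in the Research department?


Scanning records for department = Research
  Record 2: Leo
  Record 4: Sam
Count: 2

ANSWER: 2


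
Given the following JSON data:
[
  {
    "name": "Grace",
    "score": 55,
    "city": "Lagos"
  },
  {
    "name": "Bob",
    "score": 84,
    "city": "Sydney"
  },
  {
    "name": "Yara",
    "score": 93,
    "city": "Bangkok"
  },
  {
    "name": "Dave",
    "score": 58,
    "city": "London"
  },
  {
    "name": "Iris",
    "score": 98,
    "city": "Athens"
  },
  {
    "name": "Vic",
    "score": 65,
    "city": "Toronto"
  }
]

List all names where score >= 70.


Filtering records where score >= 70:
  Grace (score=55) -> no
  Bob (score=84) -> YES
  Yara (score=93) -> YES
  Dave (score=58) -> no
  Iris (score=98) -> YES
  Vic (score=65) -> no


ANSWER: Bob, Yara, Iris


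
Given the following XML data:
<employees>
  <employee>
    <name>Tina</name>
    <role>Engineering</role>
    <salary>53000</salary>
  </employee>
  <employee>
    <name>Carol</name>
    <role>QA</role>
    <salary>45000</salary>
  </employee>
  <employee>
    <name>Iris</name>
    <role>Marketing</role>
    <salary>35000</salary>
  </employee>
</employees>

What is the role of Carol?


Searching for <employee> with <name>Carol</name>
Found at position 2
<role>QA</role>

ANSWER: QA


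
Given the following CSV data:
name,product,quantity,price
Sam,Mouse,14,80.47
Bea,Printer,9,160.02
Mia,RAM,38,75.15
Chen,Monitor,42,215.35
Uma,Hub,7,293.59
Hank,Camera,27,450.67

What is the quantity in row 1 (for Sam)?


Row 1: Sam
Column 'quantity' = 14

ANSWER: 14


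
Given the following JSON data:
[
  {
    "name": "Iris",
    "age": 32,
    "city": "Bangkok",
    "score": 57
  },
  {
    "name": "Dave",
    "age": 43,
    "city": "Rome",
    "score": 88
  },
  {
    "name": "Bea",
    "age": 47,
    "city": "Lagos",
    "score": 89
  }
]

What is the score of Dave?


Looking up record where name = Dave
Record index: 1
Field 'score' = 88

ANSWER: 88


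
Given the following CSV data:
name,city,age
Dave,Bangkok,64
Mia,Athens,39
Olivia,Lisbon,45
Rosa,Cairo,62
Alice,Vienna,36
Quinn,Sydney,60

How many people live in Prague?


Scanning city column for 'Prague':
Total matches: 0

ANSWER: 0


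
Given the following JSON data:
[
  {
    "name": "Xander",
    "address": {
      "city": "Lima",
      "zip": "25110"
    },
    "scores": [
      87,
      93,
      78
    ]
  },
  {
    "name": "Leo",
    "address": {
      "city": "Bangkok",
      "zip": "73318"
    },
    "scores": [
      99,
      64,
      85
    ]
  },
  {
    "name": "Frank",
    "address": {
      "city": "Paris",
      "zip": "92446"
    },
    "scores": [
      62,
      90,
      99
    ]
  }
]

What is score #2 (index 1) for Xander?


Path: records[0].scores[1]
Value: 93

ANSWER: 93


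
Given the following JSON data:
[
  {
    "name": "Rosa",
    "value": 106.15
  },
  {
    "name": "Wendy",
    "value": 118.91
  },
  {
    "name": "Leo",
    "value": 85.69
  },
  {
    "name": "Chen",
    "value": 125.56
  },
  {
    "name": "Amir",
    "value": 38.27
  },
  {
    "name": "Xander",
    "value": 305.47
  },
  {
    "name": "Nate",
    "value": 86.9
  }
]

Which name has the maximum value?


Comparing values:
  Rosa: 106.15
  Wendy: 118.91
  Leo: 85.69
  Chen: 125.56
  Amir: 38.27
  Xander: 305.47
  Nate: 86.9
Maximum: Xander (305.47)

ANSWER: Xander


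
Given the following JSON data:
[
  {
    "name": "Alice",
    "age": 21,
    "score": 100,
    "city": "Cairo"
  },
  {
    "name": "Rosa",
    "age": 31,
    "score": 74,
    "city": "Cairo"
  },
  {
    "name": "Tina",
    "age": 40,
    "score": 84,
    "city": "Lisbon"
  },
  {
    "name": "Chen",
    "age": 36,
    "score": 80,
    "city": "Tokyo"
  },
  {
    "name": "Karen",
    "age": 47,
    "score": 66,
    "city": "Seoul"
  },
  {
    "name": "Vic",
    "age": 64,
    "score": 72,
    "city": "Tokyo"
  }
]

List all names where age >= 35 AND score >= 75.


Checking both conditions:
  Alice (age=21, score=100) -> no
  Rosa (age=31, score=74) -> no
  Tina (age=40, score=84) -> YES
  Chen (age=36, score=80) -> YES
  Karen (age=47, score=66) -> no
  Vic (age=64, score=72) -> no


ANSWER: Tina, Chen


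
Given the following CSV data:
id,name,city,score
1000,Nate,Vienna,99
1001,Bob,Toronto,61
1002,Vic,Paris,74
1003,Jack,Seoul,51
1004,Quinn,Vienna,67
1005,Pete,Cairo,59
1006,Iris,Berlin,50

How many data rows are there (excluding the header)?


Counting rows (excluding header):
Header: id,name,city,score
Data rows: 7

ANSWER: 7


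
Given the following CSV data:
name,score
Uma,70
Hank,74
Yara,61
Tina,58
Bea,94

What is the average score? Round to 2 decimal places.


Scores: 70, 74, 61, 58, 94
Sum = 357
Count = 5
Average = 357 / 5 = 71.40

ANSWER: 71.40


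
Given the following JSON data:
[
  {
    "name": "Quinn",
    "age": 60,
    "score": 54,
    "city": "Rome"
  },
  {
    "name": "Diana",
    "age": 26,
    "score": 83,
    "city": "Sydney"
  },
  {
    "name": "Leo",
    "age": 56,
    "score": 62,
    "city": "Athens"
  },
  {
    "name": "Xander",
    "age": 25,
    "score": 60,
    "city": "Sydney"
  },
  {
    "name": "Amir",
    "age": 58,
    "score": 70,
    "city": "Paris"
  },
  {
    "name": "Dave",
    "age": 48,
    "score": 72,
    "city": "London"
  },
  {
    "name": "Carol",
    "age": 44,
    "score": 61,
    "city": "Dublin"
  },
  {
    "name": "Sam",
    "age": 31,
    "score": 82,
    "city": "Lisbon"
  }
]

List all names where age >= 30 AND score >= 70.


Checking both conditions:
  Quinn (age=60, score=54) -> no
  Diana (age=26, score=83) -> no
  Leo (age=56, score=62) -> no
  Xander (age=25, score=60) -> no
  Amir (age=58, score=70) -> YES
  Dave (age=48, score=72) -> YES
  Carol (age=44, score=61) -> no
  Sam (age=31, score=82) -> YES


ANSWER: Amir, Dave, Sam


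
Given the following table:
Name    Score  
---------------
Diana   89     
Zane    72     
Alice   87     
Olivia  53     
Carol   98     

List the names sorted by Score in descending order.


Sorting by Score (descending):
  Carol: 98
  Diana: 89
  Alice: 87
  Zane: 72
  Olivia: 53


ANSWER: Carol, Diana, Alice, Zane, Olivia


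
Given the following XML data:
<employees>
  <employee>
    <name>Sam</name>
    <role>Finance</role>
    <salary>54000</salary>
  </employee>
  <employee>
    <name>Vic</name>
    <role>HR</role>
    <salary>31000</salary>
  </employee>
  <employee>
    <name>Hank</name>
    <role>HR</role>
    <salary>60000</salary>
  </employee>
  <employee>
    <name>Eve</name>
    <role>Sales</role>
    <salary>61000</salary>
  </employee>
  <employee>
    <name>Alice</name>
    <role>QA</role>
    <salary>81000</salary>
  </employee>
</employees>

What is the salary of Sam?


Searching for <employee> with <name>Sam</name>
Found at position 1
<salary>54000</salary>

ANSWER: 54000


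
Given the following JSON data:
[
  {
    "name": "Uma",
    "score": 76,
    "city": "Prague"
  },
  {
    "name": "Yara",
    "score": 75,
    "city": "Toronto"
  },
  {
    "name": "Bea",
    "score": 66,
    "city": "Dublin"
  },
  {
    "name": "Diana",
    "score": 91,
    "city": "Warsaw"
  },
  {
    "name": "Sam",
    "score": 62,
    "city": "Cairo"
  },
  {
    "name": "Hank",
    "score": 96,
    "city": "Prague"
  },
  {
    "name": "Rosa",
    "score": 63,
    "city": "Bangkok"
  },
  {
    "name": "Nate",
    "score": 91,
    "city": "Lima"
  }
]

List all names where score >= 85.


Filtering records where score >= 85:
  Uma (score=76) -> no
  Yara (score=75) -> no
  Bea (score=66) -> no
  Diana (score=91) -> YES
  Sam (score=62) -> no
  Hank (score=96) -> YES
  Rosa (score=63) -> no
  Nate (score=91) -> YES


ANSWER: Diana, Hank, Nate


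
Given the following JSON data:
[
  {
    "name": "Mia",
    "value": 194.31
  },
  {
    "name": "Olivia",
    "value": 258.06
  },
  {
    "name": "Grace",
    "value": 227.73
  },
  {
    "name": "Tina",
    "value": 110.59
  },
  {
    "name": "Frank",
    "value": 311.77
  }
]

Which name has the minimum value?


Comparing values:
  Mia: 194.31
  Olivia: 258.06
  Grace: 227.73
  Tina: 110.59
  Frank: 311.77
Minimum: Tina (110.59)

ANSWER: Tina


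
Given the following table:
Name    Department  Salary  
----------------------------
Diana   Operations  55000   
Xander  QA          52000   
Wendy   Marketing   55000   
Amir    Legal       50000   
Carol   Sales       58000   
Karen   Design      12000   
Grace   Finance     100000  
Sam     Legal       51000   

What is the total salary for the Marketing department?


Marketing department members:
  Wendy: 55000
Total = 55000 = 55000

ANSWER: 55000


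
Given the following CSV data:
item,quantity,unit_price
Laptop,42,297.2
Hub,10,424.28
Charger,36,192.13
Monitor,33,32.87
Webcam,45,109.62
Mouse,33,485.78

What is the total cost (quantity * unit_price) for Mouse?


Row: Mouse
quantity = 33
unit_price = 485.78
total = 33 * 485.78 = 16030.74

ANSWER: 16030.74


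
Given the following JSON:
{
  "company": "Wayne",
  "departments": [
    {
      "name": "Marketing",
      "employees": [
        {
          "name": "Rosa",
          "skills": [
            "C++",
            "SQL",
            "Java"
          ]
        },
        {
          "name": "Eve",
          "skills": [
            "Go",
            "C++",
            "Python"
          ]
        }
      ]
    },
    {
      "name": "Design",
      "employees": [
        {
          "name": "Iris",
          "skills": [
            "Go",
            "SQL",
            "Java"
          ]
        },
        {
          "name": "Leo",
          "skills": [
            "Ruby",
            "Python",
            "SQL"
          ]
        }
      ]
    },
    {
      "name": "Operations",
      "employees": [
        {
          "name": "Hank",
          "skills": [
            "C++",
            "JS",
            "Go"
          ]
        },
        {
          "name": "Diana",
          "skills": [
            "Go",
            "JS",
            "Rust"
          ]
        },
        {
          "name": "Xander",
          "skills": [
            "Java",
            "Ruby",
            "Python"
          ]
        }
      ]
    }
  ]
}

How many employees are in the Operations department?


Path: departments[2].employees
Count: 3

ANSWER: 3


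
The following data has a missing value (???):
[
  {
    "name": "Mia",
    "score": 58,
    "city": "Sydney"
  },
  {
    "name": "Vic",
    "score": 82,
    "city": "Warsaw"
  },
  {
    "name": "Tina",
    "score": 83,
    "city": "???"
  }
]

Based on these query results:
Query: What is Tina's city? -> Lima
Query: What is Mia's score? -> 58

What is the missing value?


The missing value is Tina's city
From query: Tina's city = Lima

ANSWER: Lima


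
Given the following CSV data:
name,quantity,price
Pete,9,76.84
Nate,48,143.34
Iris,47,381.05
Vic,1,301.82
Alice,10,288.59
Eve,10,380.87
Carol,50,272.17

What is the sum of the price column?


Values in 'price' column:
  Row 1: 76.84
  Row 2: 143.34
  Row 3: 381.05
  Row 4: 301.82
  Row 5: 288.59
  Row 6: 380.87
  Row 7: 272.17
Sum = 76.84 + 143.34 + 381.05 + 301.82 + 288.59 + 380.87 + 272.17 = 1844.68

ANSWER: 1844.68


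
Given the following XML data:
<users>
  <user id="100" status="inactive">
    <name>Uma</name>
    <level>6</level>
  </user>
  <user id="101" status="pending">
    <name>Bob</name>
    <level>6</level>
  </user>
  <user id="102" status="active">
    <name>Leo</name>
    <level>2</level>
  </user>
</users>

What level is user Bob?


Finding user: Bob
<level>6</level>

ANSWER: 6


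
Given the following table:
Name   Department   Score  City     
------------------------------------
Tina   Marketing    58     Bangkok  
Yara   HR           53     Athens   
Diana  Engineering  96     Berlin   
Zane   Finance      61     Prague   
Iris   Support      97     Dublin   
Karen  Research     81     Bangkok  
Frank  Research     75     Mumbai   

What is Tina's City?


Row 1: Tina
City = Bangkok

ANSWER: Bangkok


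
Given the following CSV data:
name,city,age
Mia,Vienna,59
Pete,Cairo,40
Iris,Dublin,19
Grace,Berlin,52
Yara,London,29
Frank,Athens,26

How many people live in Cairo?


Scanning city column for 'Cairo':
  Row 2: Pete -> MATCH
Total matches: 1

ANSWER: 1


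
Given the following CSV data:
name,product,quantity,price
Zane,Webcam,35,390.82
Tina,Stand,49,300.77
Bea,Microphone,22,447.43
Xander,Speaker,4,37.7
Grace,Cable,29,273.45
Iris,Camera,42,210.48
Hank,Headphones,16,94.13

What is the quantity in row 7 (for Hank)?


Row 7: Hank
Column 'quantity' = 16

ANSWER: 16


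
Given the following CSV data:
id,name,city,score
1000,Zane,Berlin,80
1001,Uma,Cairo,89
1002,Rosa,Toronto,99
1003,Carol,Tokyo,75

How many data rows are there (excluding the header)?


Counting rows (excluding header):
Header: id,name,city,score
Data rows: 4

ANSWER: 4


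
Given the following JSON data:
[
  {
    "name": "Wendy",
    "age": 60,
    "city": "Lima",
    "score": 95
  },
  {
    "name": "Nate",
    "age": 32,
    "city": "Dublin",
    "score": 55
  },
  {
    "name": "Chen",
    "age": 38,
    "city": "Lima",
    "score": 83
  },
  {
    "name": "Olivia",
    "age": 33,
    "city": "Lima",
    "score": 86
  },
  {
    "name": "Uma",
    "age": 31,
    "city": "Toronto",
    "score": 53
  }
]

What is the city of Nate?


Looking up record where name = Nate
Record index: 1
Field 'city' = Dublin

ANSWER: Dublin


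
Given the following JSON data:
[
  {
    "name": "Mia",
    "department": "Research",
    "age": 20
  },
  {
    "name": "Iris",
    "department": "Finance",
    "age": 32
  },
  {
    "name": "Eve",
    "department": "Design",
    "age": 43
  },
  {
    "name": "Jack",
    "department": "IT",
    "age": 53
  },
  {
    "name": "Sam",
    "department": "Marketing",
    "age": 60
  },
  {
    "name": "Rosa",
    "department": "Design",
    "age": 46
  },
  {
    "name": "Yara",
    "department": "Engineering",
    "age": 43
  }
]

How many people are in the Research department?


Scanning records for department = Research
  Record 0: Mia
Count: 1

ANSWER: 1


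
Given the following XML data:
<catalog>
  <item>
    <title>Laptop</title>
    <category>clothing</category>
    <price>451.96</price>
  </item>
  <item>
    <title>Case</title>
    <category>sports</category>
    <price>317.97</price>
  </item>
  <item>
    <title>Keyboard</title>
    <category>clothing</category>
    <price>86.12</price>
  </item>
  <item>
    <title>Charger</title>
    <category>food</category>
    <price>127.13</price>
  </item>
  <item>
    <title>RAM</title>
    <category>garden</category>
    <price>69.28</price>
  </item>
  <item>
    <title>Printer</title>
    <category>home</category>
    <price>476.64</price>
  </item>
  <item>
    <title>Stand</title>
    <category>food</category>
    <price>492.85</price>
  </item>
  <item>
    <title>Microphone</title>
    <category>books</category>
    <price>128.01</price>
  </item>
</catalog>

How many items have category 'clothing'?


Scanning <item> elements for <category>clothing</category>:
  Item 1: Laptop -> MATCH
  Item 3: Keyboard -> MATCH
Count: 2

ANSWER: 2


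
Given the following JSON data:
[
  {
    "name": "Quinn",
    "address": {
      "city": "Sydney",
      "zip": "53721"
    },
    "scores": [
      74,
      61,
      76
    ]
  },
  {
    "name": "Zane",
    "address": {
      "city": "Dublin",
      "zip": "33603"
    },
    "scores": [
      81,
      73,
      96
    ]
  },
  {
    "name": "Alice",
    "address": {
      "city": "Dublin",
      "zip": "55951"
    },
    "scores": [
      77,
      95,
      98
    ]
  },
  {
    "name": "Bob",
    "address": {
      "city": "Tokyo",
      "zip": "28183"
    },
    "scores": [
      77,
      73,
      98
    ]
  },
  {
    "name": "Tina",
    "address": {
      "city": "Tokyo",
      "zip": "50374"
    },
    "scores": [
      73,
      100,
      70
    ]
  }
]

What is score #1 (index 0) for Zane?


Path: records[1].scores[0]
Value: 81

ANSWER: 81


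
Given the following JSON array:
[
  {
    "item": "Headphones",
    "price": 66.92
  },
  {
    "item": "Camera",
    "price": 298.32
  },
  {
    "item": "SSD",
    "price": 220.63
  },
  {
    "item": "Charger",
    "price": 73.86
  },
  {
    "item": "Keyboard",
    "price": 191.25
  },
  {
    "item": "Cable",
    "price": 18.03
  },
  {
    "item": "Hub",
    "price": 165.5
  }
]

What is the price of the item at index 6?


Array index 6 -> Hub
price = 165.5

ANSWER: 165.5


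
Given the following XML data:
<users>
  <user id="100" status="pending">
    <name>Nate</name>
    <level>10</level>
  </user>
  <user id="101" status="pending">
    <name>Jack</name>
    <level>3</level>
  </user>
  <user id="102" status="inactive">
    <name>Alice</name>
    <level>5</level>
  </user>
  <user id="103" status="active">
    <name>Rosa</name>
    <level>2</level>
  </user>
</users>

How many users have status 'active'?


Counting users with status='active':
  Rosa (id=103) -> MATCH
Count: 1

ANSWER: 1


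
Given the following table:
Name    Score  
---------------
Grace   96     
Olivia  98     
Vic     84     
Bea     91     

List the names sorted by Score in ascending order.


Sorting by Score (ascending):
  Vic: 84
  Bea: 91
  Grace: 96
  Olivia: 98


ANSWER: Vic, Bea, Grace, Olivia


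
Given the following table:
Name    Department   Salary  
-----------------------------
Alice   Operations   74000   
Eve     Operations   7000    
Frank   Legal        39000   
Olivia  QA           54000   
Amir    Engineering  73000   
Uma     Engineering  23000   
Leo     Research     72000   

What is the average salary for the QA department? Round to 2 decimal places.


QA department members:
  Olivia: 54000
Sum = 54000
Count = 1
Average = 54000 / 1 = 54000.00

ANSWER: 54000.00


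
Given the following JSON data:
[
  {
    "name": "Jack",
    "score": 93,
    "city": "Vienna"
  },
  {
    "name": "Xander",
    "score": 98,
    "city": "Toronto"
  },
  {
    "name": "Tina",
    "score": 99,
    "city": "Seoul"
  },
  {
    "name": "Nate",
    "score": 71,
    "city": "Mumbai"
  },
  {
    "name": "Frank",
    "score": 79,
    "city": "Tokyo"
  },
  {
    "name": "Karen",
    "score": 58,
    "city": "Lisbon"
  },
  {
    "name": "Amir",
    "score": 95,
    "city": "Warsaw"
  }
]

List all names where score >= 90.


Filtering records where score >= 90:
  Jack (score=93) -> YES
  Xander (score=98) -> YES
  Tina (score=99) -> YES
  Nate (score=71) -> no
  Frank (score=79) -> no
  Karen (score=58) -> no
  Amir (score=95) -> YES


ANSWER: Jack, Xander, Tina, Amir


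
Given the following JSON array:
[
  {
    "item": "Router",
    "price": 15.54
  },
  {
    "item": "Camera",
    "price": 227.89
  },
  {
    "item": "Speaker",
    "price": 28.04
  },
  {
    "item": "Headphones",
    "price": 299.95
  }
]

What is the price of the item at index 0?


Array index 0 -> Router
price = 15.54

ANSWER: 15.54


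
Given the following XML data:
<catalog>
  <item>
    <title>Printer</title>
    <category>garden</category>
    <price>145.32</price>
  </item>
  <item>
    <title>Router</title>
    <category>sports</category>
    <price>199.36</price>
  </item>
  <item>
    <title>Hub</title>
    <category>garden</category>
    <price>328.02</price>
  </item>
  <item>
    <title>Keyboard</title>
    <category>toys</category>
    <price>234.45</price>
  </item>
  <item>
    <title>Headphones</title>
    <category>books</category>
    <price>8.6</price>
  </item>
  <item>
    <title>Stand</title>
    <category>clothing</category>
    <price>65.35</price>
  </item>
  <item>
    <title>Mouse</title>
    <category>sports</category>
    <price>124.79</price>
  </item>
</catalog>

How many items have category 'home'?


Scanning <item> elements for <category>home</category>:
Count: 0

ANSWER: 0


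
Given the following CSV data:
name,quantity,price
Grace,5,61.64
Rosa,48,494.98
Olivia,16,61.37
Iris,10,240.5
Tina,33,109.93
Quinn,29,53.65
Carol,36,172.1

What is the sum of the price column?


Values in 'price' column:
  Row 1: 61.64
  Row 2: 494.98
  Row 3: 61.37
  Row 4: 240.5
  Row 5: 109.93
  Row 6: 53.65
  Row 7: 172.1
Sum = 61.64 + 494.98 + 61.37 + 240.5 + 109.93 + 53.65 + 172.1 = 1194.17

ANSWER: 1194.17


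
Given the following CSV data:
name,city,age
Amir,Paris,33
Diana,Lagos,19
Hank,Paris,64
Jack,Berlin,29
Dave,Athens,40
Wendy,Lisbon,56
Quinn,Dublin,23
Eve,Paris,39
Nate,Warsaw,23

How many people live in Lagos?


Scanning city column for 'Lagos':
  Row 2: Diana -> MATCH
Total matches: 1

ANSWER: 1


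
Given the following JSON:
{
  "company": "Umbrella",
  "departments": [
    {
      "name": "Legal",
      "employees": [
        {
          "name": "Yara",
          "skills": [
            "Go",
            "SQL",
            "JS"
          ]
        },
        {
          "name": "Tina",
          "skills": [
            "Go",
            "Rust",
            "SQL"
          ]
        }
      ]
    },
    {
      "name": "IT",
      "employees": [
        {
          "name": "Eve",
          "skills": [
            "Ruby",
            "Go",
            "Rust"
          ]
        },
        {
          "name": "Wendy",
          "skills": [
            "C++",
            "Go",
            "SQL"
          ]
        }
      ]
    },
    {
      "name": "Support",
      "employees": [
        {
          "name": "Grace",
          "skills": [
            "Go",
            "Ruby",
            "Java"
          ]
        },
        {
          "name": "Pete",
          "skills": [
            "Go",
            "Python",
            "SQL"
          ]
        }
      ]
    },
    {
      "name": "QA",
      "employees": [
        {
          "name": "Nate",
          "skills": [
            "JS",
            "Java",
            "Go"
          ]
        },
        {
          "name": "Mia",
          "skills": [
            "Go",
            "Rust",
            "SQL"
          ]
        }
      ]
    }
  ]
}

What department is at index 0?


Path: departments[0].name
Value: Legal

ANSWER: Legal


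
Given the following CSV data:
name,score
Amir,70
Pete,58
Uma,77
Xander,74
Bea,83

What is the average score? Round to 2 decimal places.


Scores: 70, 58, 77, 74, 83
Sum = 362
Count = 5
Average = 362 / 5 = 72.40

ANSWER: 72.40


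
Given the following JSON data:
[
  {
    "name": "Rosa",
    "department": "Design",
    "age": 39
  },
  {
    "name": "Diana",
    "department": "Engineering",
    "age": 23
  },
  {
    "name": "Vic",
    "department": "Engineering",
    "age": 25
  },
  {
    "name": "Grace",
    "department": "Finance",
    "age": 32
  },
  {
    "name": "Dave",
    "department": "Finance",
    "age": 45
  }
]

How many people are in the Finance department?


Scanning records for department = Finance
  Record 3: Grace
  Record 4: Dave
Count: 2

ANSWER: 2


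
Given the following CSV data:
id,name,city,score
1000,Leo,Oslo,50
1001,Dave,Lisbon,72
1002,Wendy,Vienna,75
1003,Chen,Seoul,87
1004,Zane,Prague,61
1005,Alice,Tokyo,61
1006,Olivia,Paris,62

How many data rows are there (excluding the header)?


Counting rows (excluding header):
Header: id,name,city,score
Data rows: 7

ANSWER: 7


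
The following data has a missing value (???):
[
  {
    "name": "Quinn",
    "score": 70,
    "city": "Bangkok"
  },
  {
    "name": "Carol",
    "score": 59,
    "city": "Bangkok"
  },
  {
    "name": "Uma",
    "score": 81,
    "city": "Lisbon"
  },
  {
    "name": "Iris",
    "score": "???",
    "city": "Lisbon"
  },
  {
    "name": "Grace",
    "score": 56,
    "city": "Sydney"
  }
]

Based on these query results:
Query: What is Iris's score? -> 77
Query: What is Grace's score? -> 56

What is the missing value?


The missing value is Iris's score
From query: Iris's score = 77

ANSWER: 77


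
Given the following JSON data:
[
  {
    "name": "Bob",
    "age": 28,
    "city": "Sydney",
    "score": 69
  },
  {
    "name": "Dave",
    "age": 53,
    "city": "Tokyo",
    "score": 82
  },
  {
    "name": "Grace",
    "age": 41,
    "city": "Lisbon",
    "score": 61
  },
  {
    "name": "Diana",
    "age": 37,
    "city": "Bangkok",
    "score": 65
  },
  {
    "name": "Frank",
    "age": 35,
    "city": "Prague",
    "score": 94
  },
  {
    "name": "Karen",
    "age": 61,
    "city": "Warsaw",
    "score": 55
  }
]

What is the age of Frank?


Looking up record where name = Frank
Record index: 4
Field 'age' = 35

ANSWER: 35


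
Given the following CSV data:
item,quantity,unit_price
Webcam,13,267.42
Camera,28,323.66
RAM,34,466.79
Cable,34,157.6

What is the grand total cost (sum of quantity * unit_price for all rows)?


Computing row totals:
  Webcam: 13 * 267.42 = 3476.46
  Camera: 28 * 323.66 = 9062.48
  RAM: 34 * 466.79 = 15870.86
  Cable: 34 * 157.6 = 5358.4
Grand total = 3476.46 + 9062.48 + 15870.86 + 5358.4 = 33768.2

ANSWER: 33768.2


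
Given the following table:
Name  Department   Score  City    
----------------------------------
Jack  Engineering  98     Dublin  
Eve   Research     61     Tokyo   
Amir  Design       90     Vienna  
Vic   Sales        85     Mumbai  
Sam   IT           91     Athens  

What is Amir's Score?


Row 3: Amir
Score = 90

ANSWER: 90


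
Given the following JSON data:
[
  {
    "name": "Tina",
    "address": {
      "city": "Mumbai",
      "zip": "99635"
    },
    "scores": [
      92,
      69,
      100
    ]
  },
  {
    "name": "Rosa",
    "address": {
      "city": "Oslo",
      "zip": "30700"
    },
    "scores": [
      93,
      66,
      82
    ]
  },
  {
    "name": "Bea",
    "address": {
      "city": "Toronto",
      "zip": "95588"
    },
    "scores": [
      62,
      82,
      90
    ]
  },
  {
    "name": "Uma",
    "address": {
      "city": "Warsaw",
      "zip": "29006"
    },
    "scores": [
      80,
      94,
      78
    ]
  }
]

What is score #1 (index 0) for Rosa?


Path: records[1].scores[0]
Value: 93

ANSWER: 93


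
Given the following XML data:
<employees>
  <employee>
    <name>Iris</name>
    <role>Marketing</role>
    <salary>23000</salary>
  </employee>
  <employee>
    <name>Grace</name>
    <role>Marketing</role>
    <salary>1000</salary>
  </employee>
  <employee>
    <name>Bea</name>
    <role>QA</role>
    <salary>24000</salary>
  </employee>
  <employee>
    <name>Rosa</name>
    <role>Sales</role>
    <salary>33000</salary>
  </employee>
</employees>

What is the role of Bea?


Searching for <employee> with <name>Bea</name>
Found at position 3
<role>QA</role>

ANSWER: QA


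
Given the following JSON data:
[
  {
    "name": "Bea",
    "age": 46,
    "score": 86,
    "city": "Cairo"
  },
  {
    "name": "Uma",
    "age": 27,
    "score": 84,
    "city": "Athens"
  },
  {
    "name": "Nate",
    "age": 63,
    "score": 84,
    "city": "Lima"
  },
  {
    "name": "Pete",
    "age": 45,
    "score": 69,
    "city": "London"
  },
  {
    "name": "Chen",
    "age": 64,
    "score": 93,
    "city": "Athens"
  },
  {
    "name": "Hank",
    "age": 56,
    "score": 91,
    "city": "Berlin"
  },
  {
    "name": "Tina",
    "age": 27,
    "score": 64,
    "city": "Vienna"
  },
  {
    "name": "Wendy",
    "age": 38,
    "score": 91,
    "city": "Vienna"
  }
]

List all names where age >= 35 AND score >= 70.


Checking both conditions:
  Bea (age=46, score=86) -> YES
  Uma (age=27, score=84) -> no
  Nate (age=63, score=84) -> YES
  Pete (age=45, score=69) -> no
  Chen (age=64, score=93) -> YES
  Hank (age=56, score=91) -> YES
  Tina (age=27, score=64) -> no
  Wendy (age=38, score=91) -> YES


ANSWER: Bea, Nate, Chen, Hank, Wendy
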